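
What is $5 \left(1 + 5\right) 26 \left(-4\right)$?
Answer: $-3120$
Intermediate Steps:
$5 \left(1 + 5\right) 26 \left(-4\right) = 5 \cdot 6 \left(-104\right) = 30 \left(-104\right) = -3120$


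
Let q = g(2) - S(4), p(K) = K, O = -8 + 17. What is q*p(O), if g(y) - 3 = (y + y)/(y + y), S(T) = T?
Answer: 0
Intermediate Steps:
g(y) = 4 (g(y) = 3 + (y + y)/(y + y) = 3 + (2*y)/((2*y)) = 3 + (2*y)*(1/(2*y)) = 3 + 1 = 4)
O = 9
q = 0 (q = 4 - 1*4 = 4 - 4 = 0)
q*p(O) = 0*9 = 0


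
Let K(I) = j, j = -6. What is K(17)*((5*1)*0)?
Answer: 0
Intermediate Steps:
K(I) = -6
K(17)*((5*1)*0) = -6*5*1*0 = -30*0 = -6*0 = 0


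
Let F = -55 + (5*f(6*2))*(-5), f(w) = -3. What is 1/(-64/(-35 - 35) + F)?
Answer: 35/732 ≈ 0.047814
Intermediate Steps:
F = 20 (F = -55 + (5*(-3))*(-5) = -55 - 15*(-5) = -55 + 75 = 20)
1/(-64/(-35 - 35) + F) = 1/(-64/(-35 - 35) + 20) = 1/(-64/(-70) + 20) = 1/(-1/70*(-64) + 20) = 1/(32/35 + 20) = 1/(732/35) = 35/732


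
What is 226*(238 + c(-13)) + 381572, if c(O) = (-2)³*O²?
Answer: 129808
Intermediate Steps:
c(O) = -8*O²
226*(238 + c(-13)) + 381572 = 226*(238 - 8*(-13)²) + 381572 = 226*(238 - 8*169) + 381572 = 226*(238 - 1352) + 381572 = 226*(-1114) + 381572 = -251764 + 381572 = 129808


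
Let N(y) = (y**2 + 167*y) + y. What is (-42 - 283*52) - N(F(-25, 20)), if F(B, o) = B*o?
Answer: -180758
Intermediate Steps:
N(y) = y**2 + 168*y
(-42 - 283*52) - N(F(-25, 20)) = (-42 - 283*52) - (-25*20)*(168 - 25*20) = (-42 - 14716) - (-500)*(168 - 500) = -14758 - (-500)*(-332) = -14758 - 1*166000 = -14758 - 166000 = -180758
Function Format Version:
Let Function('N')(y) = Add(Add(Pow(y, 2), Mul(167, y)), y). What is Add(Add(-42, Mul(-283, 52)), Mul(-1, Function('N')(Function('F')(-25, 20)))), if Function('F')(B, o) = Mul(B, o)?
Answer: -180758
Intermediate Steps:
Function('N')(y) = Add(Pow(y, 2), Mul(168, y))
Add(Add(-42, Mul(-283, 52)), Mul(-1, Function('N')(Function('F')(-25, 20)))) = Add(Add(-42, Mul(-283, 52)), Mul(-1, Mul(Mul(-25, 20), Add(168, Mul(-25, 20))))) = Add(Add(-42, -14716), Mul(-1, Mul(-500, Add(168, -500)))) = Add(-14758, Mul(-1, Mul(-500, -332))) = Add(-14758, Mul(-1, 166000)) = Add(-14758, -166000) = -180758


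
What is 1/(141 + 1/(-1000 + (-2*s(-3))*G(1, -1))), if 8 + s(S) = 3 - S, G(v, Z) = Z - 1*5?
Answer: 1024/144383 ≈ 0.0070922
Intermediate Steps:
G(v, Z) = -5 + Z (G(v, Z) = Z - 5 = -5 + Z)
s(S) = -5 - S (s(S) = -8 + (3 - S) = -5 - S)
1/(141 + 1/(-1000 + (-2*s(-3))*G(1, -1))) = 1/(141 + 1/(-1000 + (-2*(-5 - 1*(-3)))*(-5 - 1))) = 1/(141 + 1/(-1000 - 2*(-5 + 3)*(-6))) = 1/(141 + 1/(-1000 - 2*(-2)*(-6))) = 1/(141 + 1/(-1000 + 4*(-6))) = 1/(141 + 1/(-1000 - 24)) = 1/(141 + 1/(-1024)) = 1/(141 - 1/1024) = 1/(144383/1024) = 1024/144383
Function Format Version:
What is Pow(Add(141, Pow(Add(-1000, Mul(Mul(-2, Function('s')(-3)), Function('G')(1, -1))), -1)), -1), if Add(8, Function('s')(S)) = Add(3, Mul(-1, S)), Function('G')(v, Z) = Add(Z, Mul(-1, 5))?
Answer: Rational(1024, 144383) ≈ 0.0070922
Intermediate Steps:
Function('G')(v, Z) = Add(-5, Z) (Function('G')(v, Z) = Add(Z, -5) = Add(-5, Z))
Function('s')(S) = Add(-5, Mul(-1, S)) (Function('s')(S) = Add(-8, Add(3, Mul(-1, S))) = Add(-5, Mul(-1, S)))
Pow(Add(141, Pow(Add(-1000, Mul(Mul(-2, Function('s')(-3)), Function('G')(1, -1))), -1)), -1) = Pow(Add(141, Pow(Add(-1000, Mul(Mul(-2, Add(-5, Mul(-1, -3))), Add(-5, -1))), -1)), -1) = Pow(Add(141, Pow(Add(-1000, Mul(Mul(-2, Add(-5, 3)), -6)), -1)), -1) = Pow(Add(141, Pow(Add(-1000, Mul(Mul(-2, -2), -6)), -1)), -1) = Pow(Add(141, Pow(Add(-1000, Mul(4, -6)), -1)), -1) = Pow(Add(141, Pow(Add(-1000, -24), -1)), -1) = Pow(Add(141, Pow(-1024, -1)), -1) = Pow(Add(141, Rational(-1, 1024)), -1) = Pow(Rational(144383, 1024), -1) = Rational(1024, 144383)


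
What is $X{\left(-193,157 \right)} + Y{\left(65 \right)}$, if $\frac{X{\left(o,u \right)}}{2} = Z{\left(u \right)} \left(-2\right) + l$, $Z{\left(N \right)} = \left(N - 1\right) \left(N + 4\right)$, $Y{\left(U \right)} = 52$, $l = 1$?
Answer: $-100410$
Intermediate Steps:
$Z{\left(N \right)} = \left(-1 + N\right) \left(4 + N\right)$
$X{\left(o,u \right)} = 18 - 12 u - 4 u^{2}$ ($X{\left(o,u \right)} = 2 \left(\left(-4 + u^{2} + 3 u\right) \left(-2\right) + 1\right) = 2 \left(\left(8 - 6 u - 2 u^{2}\right) + 1\right) = 2 \left(9 - 6 u - 2 u^{2}\right) = 18 - 12 u - 4 u^{2}$)
$X{\left(-193,157 \right)} + Y{\left(65 \right)} = \left(18 - 1884 - 4 \cdot 157^{2}\right) + 52 = \left(18 - 1884 - 98596\right) + 52 = -100462 + 52 = -100410$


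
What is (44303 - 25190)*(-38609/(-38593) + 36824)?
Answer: 27163151737233/38593 ≈ 7.0384e+8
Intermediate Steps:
(44303 - 25190)*(-38609/(-38593) + 36824) = 19113*(-38609*(-1/38593) + 36824) = 19113*(38609/38593 + 36824) = 19113*(1421187241/38593) = 27163151737233/38593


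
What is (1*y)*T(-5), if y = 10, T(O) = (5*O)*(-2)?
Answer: 500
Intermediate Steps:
T(O) = -10*O
(1*y)*T(-5) = (1*10)*(-10*(-5)) = 10*50 = 500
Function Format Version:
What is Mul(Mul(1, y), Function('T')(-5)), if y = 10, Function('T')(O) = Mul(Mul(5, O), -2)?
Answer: 500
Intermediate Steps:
Function('T')(O) = Mul(-10, O)
Mul(Mul(1, y), Function('T')(-5)) = Mul(Mul(1, 10), Mul(-10, -5)) = Mul(10, 50) = 500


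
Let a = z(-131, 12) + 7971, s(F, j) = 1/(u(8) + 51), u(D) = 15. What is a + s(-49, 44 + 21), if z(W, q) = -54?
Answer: 522523/66 ≈ 7917.0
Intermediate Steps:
s(F, j) = 1/66 (s(F, j) = 1/(15 + 51) = 1/66)
a = 7917 (a = -54 + 7971 = 7917)
a + s(-49, 44 + 21) = 7917 + 1/66 = 522523/66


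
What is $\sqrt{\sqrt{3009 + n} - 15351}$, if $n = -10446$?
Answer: $\sqrt{-15351 + i \sqrt{7437}} \approx 0.348 + 123.9 i$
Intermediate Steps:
$\sqrt{\sqrt{3009 + n} - 15351} = \sqrt{\sqrt{3009 - 10446} - 15351} = \sqrt{\sqrt{-7437} - 15351} = \sqrt{i \sqrt{7437} - 15351} = \sqrt{-15351 + i \sqrt{7437}}$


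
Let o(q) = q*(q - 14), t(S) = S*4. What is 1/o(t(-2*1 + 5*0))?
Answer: 1/176 ≈ 0.0056818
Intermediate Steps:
t(S) = 4*S
o(q) = q*(-14 + q)
1/o(t(-2*1 + 5*0)) = 1/((4*(-2*1 + 5*0))*(-14 + 4*(-2*1 + 5*0))) = 1/((4*(-2 + 0))*(-14 + 4*(-2 + 0))) = 1/((4*(-2))*(-14 + 4*(-2))) = 1/(-8*(-14 - 8)) = 1/(-8*(-22)) = 1/176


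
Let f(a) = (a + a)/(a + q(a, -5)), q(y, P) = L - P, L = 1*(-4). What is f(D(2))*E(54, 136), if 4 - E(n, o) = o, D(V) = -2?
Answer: -528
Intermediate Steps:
L = -4
E(n, o) = 4 - o
q(y, P) = -4 - P
f(a) = 2*a/(1 + a) (f(a) = (a + a)/(a + (-4 - 1*(-5))) = (2*a)/(a + (-4 + 5)) = (2*a)/(a + 1) = (2*a)/(1 + a) = 2*a/(1 + a))
f(D(2))*E(54, 136) = (2*(-2)/(1 - 2))*(4 - 1*136) = (2*(-2)/(-1))*(4 - 136) = (2*(-2)*(-1))*(-132) = 4*(-132) = -528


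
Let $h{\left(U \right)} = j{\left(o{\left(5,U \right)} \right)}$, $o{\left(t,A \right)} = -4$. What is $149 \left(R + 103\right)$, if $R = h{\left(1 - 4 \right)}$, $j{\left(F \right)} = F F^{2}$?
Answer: $5811$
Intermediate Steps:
$j{\left(F \right)} = F^{3}$
$h{\left(U \right)} = -64$ ($h{\left(U \right)} = \left(-4\right)^{3} = -64$)
$R = -64$
$149 \left(R + 103\right) = 149 \left(-64 + 103\right) = 149 \cdot 39 = 5811$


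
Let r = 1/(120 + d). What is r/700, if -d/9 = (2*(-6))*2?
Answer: 1/235200 ≈ 4.2517e-6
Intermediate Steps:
d = 216 (d = -9*2*(-6)*2 = -(-108)*2 = -9*(-24) = 216)
r = 1/336 (r = 1/(120 + 216) = 1/336 ≈ 0.0029762)
r/700 = (1/336)/700 = (1/336)*(1/700) = 1/235200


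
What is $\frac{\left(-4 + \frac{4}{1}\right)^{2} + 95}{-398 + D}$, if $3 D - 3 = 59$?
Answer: $- \frac{285}{1132} \approx -0.25177$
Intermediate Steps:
$D = \frac{62}{3}$ ($D = 1 + \frac{1}{3} \cdot 59 = 1 + \frac{59}{3} = \frac{62}{3} \approx 20.667$)
$\frac{\left(-4 + \frac{4}{1}\right)^{2} + 95}{-398 + D} = \frac{\left(-4 + \frac{4}{1}\right)^{2} + 95}{-398 + \frac{62}{3}} = \frac{\left(-4 + 4 \cdot 1\right)^{2} + 95}{- \frac{1132}{3}} = \left(\left(-4 + 4\right)^{2} + 95\right) \left(- \frac{3}{1132}\right) = \left(0^{2} + 95\right) \left(- \frac{3}{1132}\right) = \left(0 + 95\right) \left(- \frac{3}{1132}\right) = 95 \left(- \frac{3}{1132}\right) = - \frac{285}{1132}$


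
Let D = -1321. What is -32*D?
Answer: 42272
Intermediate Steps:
-32*D = -32*(-1321) = 42272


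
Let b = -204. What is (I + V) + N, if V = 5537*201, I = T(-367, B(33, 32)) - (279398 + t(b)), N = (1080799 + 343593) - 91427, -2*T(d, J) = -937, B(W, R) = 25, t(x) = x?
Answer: 4334353/2 ≈ 2.1672e+6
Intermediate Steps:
T(d, J) = 937/2 (T(d, J) = -½*(-937) = 937/2)
N = 1332965 (N = 1424392 - 91427 = 1332965)
I = -557451/2 (I = 937/2 - (279398 - 204) = 937/2 - 1*279194 = 937/2 - 279194 = -557451/2 ≈ -2.7873e+5)
V = 1112937
(I + V) + N = (-557451/2 + 1112937) + 1332965 = 1668423/2 + 1332965 = 4334353/2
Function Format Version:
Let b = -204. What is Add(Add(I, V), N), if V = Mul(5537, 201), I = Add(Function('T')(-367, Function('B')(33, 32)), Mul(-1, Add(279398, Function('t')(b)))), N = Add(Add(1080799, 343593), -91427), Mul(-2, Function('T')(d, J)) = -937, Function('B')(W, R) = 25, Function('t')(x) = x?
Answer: Rational(4334353, 2) ≈ 2.1672e+6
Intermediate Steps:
Function('T')(d, J) = Rational(937, 2) (Function('T')(d, J) = Mul(Rational(-1, 2), -937) = Rational(937, 2))
N = 1332965 (N = Add(1424392, -91427) = 1332965)
I = Rational(-557451, 2) (I = Add(Rational(937, 2), Mul(-1, Add(279398, -204))) = Add(Rational(937, 2), Mul(-1, 279194)) = Add(Rational(937, 2), -279194) = Rational(-557451, 2) ≈ -2.7873e+5)
V = 1112937
Add(Add(I, V), N) = Add(Add(Rational(-557451, 2), 1112937), 1332965) = Add(Rational(1668423, 2), 1332965) = Rational(4334353, 2)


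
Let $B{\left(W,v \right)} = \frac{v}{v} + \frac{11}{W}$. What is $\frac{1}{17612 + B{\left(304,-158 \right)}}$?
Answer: $\frac{304}{5354363} \approx 5.6776 \cdot 10^{-5}$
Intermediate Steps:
$B{\left(W,v \right)} = 1 + \frac{11}{W}$
$\frac{1}{17612 + B{\left(304,-158 \right)}} = \frac{1}{17612 + \frac{11 + 304}{304}} = \frac{1}{17612 + \frac{1}{304} \cdot 315} = \frac{1}{17612 + \frac{315}{304}} = \frac{1}{\frac{5354363}{304}} = \frac{304}{5354363}$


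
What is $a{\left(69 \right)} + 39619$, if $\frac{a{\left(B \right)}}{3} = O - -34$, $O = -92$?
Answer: $39445$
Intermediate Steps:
$a{\left(B \right)} = -174$ ($a{\left(B \right)} = 3 \left(-92 - -34\right) = 3 \left(-92 + 34\right) = 3 \left(-58\right) = -174$)
$a{\left(69 \right)} + 39619 = -174 + 39619 = 39445$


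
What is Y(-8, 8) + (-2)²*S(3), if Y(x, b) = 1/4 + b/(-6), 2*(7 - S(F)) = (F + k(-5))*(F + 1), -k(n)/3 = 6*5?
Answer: 8675/12 ≈ 722.92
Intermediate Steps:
k(n) = -90 (k(n) = -18*5 = -3*30 = -90)
S(F) = 7 - (1 + F)*(-90 + F)/2 (S(F) = 7 - (F - 90)*(F + 1)/2 = 7 - (-90 + F)*(1 + F)/2 = 7 - (1 + F)*(-90 + F)/2)
Y(x, b) = ¼ - b/6 (Y(x, b) = 1*(¼) + b*(-⅙) = ¼ - b/6)
Y(-8, 8) + (-2)²*S(3) = (¼ - ⅙*8) + (-2)²*(52 - ½*3² + (89/2)*3) = (¼ - 4/3) + 4*(52 - ½*9 + 267/2) = -13/12 + 4*(52 - 9/2 + 267/2) = -13/12 + 4*181 = -13/12 + 724 = 8675/12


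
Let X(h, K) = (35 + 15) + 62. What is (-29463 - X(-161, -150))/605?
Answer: -5915/121 ≈ -48.884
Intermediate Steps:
X(h, K) = 112 (X(h, K) = 50 + 62 = 112)
(-29463 - X(-161, -150))/605 = (-29463 - 1*112)/605 = (-29463 - 112)*(1/605) = -29575*1/605 = -5915/121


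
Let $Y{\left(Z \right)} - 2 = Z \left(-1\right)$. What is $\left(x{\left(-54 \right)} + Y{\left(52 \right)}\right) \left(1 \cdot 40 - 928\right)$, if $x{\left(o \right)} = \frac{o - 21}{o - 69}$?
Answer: $\frac{1798200}{41} \approx 43859.0$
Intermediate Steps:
$Y{\left(Z \right)} = 2 - Z$ ($Y{\left(Z \right)} = 2 + Z \left(-1\right) = 2 - Z$)
$x{\left(o \right)} = \frac{-21 + o}{-69 + o}$
$\left(x{\left(-54 \right)} + Y{\left(52 \right)}\right) \left(1 \cdot 40 - 928\right) = \left(\frac{-21 - 54}{-69 - 54} + \left(2 - 52\right)\right) \left(1 \cdot 40 - 928\right) = \left(\frac{1}{-123} \left(-75\right) + \left(2 - 52\right)\right) \left(40 - 928\right) = \left(\left(- \frac{1}{123}\right) \left(-75\right) - 50\right) \left(-888\right) = \left(\frac{25}{41} - 50\right) \left(-888\right) = \left(- \frac{2025}{41}\right) \left(-888\right) = \frac{1798200}{41}$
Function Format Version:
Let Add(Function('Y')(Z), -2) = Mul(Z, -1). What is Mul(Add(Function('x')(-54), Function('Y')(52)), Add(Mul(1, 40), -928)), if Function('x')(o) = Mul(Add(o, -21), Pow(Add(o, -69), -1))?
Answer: Rational(1798200, 41) ≈ 43859.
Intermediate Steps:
Function('Y')(Z) = Add(2, Mul(-1, Z)) (Function('Y')(Z) = Add(2, Mul(Z, -1)) = Add(2, Mul(-1, Z)))
Function('x')(o) = Mul(Pow(Add(-69, o), -1), Add(-21, o)) (Function('x')(o) = Mul(Add(-21, o), Pow(Add(-69, o), -1)) = Mul(Pow(Add(-69, o), -1), Add(-21, o)))
Mul(Add(Function('x')(-54), Function('Y')(52)), Add(Mul(1, 40), -928)) = Mul(Add(Mul(Pow(Add(-69, -54), -1), Add(-21, -54)), Add(2, Mul(-1, 52))), Add(Mul(1, 40), -928)) = Mul(Add(Mul(Pow(-123, -1), -75), Add(2, -52)), Add(40, -928)) = Mul(Add(Mul(Rational(-1, 123), -75), -50), -888) = Mul(Add(Rational(25, 41), -50), -888) = Mul(Rational(-2025, 41), -888) = Rational(1798200, 41)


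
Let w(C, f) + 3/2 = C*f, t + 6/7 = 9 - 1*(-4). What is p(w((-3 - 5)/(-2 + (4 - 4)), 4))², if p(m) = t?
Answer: 7225/49 ≈ 147.45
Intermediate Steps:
t = 85/7 (t = -6/7 + (9 - 1*(-4)) = -6/7 + (9 + 4) = -6/7 + 13 = 85/7 ≈ 12.143)
w(C, f) = -3/2 + C*f
p(m) = 85/7
p(w((-3 - 5)/(-2 + (4 - 4)), 4))² = (85/7)² = 7225/49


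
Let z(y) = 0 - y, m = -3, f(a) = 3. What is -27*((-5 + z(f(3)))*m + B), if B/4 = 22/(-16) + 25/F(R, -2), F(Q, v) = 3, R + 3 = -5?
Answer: -2799/2 ≈ -1399.5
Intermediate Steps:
R = -8 (R = -3 - 5 = -8)
z(y) = -y
B = 167/6 (B = 4*(22/(-16) + 25/3) = 4*(22*(-1/16) + 25*(⅓)) = 4*(-11/8 + 25/3) = 4*(167/24) = 167/6 ≈ 27.833)
-27*((-5 + z(f(3)))*m + B) = -27*((-5 - 1*3)*(-3) + 167/6) = -27*((-5 - 3)*(-3) + 167/6) = -27*(-8*(-3) + 167/6) = -27*(24 + 167/6) = -27*311/6 = -2799/2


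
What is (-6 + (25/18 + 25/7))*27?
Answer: -393/14 ≈ -28.071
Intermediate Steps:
(-6 + (25/18 + 25/7))*27 = (-6 + 625/126)*27 = -131/126*27 = -393/14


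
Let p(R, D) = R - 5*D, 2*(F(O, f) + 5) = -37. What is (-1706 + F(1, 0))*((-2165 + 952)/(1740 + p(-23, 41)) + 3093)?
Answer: -5390739659/1008 ≈ -5.3480e+6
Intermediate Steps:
F(O, f) = -47/2 (F(O, f) = -5 + (½)*(-37) = -5 - 37/2 = -47/2)
(-1706 + F(1, 0))*((-2165 + 952)/(1740 + p(-23, 41)) + 3093) = (-1706 - 47/2)*((-2165 + 952)/(1740 + (-23 - 5*41)) + 3093) = -3459*(-1213/(1740 + (-23 - 205)) + 3093)/2 = -3459*(-1213/(1740 - 228) + 3093)/2 = -3459*(-1213/1512 + 3093)/2 = -3459/2*4675403/1512 = -5390739659/1008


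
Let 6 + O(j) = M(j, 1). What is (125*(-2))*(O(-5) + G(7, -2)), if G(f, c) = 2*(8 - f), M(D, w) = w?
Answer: 750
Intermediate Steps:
O(j) = -5 (O(j) = -6 + 1 = -5)
G(f, c) = 16 - 2*f
(125*(-2))*(O(-5) + G(7, -2)) = (125*(-2))*(-5 + (16 - 2*7)) = -250*(-5 + (16 - 14)) = -250*(-5 + 2) = -250*(-3) = 750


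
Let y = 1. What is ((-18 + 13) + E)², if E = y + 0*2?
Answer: 16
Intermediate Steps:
E = 1 (E = 1 + 0*2 = 1 + 0 = 1)
((-18 + 13) + E)² = ((-18 + 13) + 1)² = (-5 + 1)² = (-4)² = 16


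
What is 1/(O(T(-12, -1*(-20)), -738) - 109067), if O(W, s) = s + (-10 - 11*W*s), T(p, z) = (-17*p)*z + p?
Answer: 1/32914209 ≈ 3.0382e-8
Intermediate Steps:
T(p, z) = p - 17*p*z (T(p, z) = -17*p*z + p = p - 17*p*z)
O(W, s) = -10 + s - 11*W*s (O(W, s) = s + (-10 - 11*W*s) = -10 + s - 11*W*s)
1/(O(T(-12, -1*(-20)), -738) - 109067) = 1/((-10 - 738 - 11*(-12*(1 - (-17)*(-20)))*(-738)) - 109067) = 1/((-10 - 738 - 11*(-12*(1 - 17*20))*(-738)) - 109067) = 1/((-10 - 738 - 11*(-12*(1 - 340))*(-738)) - 109067) = 1/((-10 - 738 - 11*(-12*(-339))*(-738)) - 109067) = 1/((-10 - 738 - 11*4068*(-738)) - 109067) = 1/((-10 - 738 + 33024024) - 109067) = 1/(33023276 - 109067) = 1/32914209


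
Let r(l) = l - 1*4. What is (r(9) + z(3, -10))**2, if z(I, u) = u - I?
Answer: 64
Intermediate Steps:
r(l) = -4 + l (r(l) = l - 4 = -4 + l)
(r(9) + z(3, -10))**2 = ((-4 + 9) + (-10 - 1*3))**2 = (5 + (-10 - 3))**2 = (5 - 13)**2 = (-8)**2 = 64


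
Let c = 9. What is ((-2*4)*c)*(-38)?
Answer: 2736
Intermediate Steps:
((-2*4)*c)*(-38) = (-2*4*9)*(-38) = -8*9*(-38) = -72*(-38) = 2736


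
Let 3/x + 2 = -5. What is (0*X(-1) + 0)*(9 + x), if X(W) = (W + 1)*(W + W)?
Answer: 0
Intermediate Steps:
x = -3/7 (x = 3/(-2 - 5) = 3/(-7) = 3*(-1/7) = -3/7 ≈ -0.42857)
X(W) = 2*W*(1 + W) (X(W) = (1 + W)*(2*W) = 2*W*(1 + W))
(0*X(-1) + 0)*(9 + x) = (0*(2*(-1)*(1 - 1)) + 0)*(9 - 3/7) = (0*(2*(-1)*0) + 0)*(60/7) = (0*0 + 0)*(60/7) = (0 + 0)*(60/7) = 0*(60/7) = 0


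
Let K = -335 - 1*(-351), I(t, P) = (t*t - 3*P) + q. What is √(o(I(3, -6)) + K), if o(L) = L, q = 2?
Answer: 3*√5 ≈ 6.7082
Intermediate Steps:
I(t, P) = 2 + t² - 3*P (I(t, P) = (t*t - 3*P) + 2 = (t² - 3*P) + 2 = 2 + t² - 3*P)
K = 16 (K = -335 + 351 = 16)
√(o(I(3, -6)) + K) = √((2 + 3² - 3*(-6)) + 16) = √((2 + 9 + 18) + 16) = √(29 + 16) = √45 = 3*√5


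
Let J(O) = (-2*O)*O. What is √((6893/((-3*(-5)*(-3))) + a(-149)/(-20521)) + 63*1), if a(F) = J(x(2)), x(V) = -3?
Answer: 8*I*√133504187935/307815 ≈ 9.4962*I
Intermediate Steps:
J(O) = -2*O²
a(F) = -18 (a(F) = -2*(-3)² = -2*9 = -18)
√((6893/((-3*(-5)*(-3))) + a(-149)/(-20521)) + 63*1) = √((6893/((-3*(-5)*(-3))) - 18/(-20521)) + 63*1) = √((6893/((15*(-3))) - 18*(-1/20521)) + 63) = √((6893/(-45) + 18/20521) + 63) = √((6893*(-1/45) + 18/20521) + 63) = √((-6893/45 + 18/20521) + 63) = √(-141450443/923445 + 63) = √(-83273408/923445) = 8*I*√133504187935/307815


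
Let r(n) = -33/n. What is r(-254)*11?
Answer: 363/254 ≈ 1.4291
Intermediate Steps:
r(-254)*11 = -33/(-254)*11 = -33*(-1/254)*11 = (33/254)*11 = 363/254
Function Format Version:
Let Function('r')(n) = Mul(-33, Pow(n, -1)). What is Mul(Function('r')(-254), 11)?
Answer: Rational(363, 254) ≈ 1.4291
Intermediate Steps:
Mul(Function('r')(-254), 11) = Mul(Mul(-33, Pow(-254, -1)), 11) = Mul(Mul(-33, Rational(-1, 254)), 11) = Mul(Rational(33, 254), 11) = Rational(363, 254)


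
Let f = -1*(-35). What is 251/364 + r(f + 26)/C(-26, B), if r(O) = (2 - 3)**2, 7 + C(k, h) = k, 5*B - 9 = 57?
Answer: 7919/12012 ≈ 0.65926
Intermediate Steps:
B = 66/5 (B = 9/5 + (1/5)*57 = 9/5 + 57/5 = 66/5 ≈ 13.200)
C(k, h) = -7 + k
f = 35
r(O) = 1 (r(O) = (-1)**2 = 1)
251/364 + r(f + 26)/C(-26, B) = 251/364 + 1/(-7 - 26) = 251*(1/364) + 1/(-33) = 251/364 + 1*(-1/33) = 251/364 - 1/33 = 7919/12012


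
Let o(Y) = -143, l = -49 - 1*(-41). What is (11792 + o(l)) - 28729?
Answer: -17080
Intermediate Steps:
l = -8 (l = -49 + 41 = -8)
(11792 + o(l)) - 28729 = (11792 - 143) - 28729 = 11649 - 28729 = -17080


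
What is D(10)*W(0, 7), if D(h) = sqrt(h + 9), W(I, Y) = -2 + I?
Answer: -2*sqrt(19) ≈ -8.7178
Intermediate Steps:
D(h) = sqrt(9 + h)
D(10)*W(0, 7) = sqrt(9 + 10)*(-2 + 0) = sqrt(19)*(-2) = -2*sqrt(19)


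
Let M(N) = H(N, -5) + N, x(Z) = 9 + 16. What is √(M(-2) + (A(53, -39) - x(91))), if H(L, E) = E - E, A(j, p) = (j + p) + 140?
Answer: √127 ≈ 11.269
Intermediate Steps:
A(j, p) = 140 + j + p
x(Z) = 25
H(L, E) = 0
M(N) = N (M(N) = 0 + N = N)
√(M(-2) + (A(53, -39) - x(91))) = √(-2 + ((140 + 53 - 39) - 1*25)) = √(-2 + (154 - 25)) = √(-2 + 129) = √127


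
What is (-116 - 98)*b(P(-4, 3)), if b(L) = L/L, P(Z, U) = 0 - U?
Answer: -214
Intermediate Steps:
P(Z, U) = -U
b(L) = 1
(-116 - 98)*b(P(-4, 3)) = (-116 - 98)*1 = -214*1 = -214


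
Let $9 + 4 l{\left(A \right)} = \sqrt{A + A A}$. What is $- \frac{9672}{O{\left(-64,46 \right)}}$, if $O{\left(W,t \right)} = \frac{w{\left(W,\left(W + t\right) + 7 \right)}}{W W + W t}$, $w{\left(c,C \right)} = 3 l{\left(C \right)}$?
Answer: $- \frac{133705728}{29} - \frac{14856192 \sqrt{110}}{29} \approx -9.9834 \cdot 10^{6}$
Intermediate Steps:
$l{\left(A \right)} = - \frac{9}{4} + \frac{\sqrt{A + A^{2}}}{4}$ ($l{\left(A \right)} = - \frac{9}{4} + \frac{\sqrt{A + A A}}{4} = - \frac{9}{4} + \frac{\sqrt{A + A^{2}}}{4}$)
$w{\left(c,C \right)} = - \frac{27}{4} + \frac{3 \sqrt{C \left(1 + C\right)}}{4}$ ($w{\left(c,C \right)} = 3 \left(- \frac{9}{4} + \frac{\sqrt{C \left(1 + C\right)}}{4}\right) = - \frac{27}{4} + \frac{3 \sqrt{C \left(1 + C\right)}}{4}$)
$O{\left(W,t \right)} = \frac{- \frac{27}{4} + \frac{3 \sqrt{\left(7 + W + t\right) \left(8 + W + t\right)}}{4}}{W^{2} + W t}$ ($O{\left(W,t \right)} = \frac{- \frac{27}{4} + \frac{3 \sqrt{\left(\left(W + t\right) + 7\right) \left(1 + \left(\left(W + t\right) + 7\right)\right)}}{4}}{W W + W t} = \frac{- \frac{27}{4} + \frac{3 \sqrt{\left(7 + W + t\right) \left(1 + \left(7 + W + t\right)\right)}}{4}}{W^{2} + W t} = \frac{- \frac{27}{4} + \frac{3 \sqrt{\left(7 + W + t\right) \left(8 + W + t\right)}}{4}}{W^{2} + W t}$)
$- \frac{9672}{O{\left(-64,46 \right)}} = - \frac{9672}{\frac{3}{4} \frac{1}{-64} \frac{1}{-64 + 46} \left(-9 + \sqrt{\left(7 - 64 + 46\right) \left(8 - 64 + 46\right)}\right)} = - \frac{9672}{\frac{3}{4} \left(- \frac{1}{64}\right) \frac{1}{-18} \left(-9 + \sqrt{\left(-11\right) \left(-10\right)}\right)} = - \frac{9672}{\frac{3}{4} \left(- \frac{1}{64}\right) \left(- \frac{1}{18}\right) \left(-9 + \sqrt{110}\right)} = - \frac{9672}{- \frac{3}{512} + \frac{\sqrt{110}}{1536}}$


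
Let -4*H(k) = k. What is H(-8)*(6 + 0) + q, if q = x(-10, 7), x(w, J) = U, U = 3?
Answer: 15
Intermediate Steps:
H(k) = -k/4
x(w, J) = 3
q = 3
H(-8)*(6 + 0) + q = (-¼*(-8))*(6 + 0) + 3 = 2*6 + 3 = 12 + 3 = 15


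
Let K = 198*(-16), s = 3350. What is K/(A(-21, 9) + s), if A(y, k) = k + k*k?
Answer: -198/215 ≈ -0.92093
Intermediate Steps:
A(y, k) = k + k²
K = -3168
K/(A(-21, 9) + s) = -3168/(9*(1 + 9) + 3350) = -3168/(9*10 + 3350) = -3168/(90 + 3350) = -3168/3440 = -3168*1/3440 = -198/215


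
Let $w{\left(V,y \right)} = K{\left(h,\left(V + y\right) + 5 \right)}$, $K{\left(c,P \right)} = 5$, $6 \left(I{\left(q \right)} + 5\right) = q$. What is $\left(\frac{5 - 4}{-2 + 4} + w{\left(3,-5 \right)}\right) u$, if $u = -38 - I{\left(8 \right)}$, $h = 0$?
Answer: $- \frac{1133}{6} \approx -188.83$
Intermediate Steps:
$I{\left(q \right)} = -5 + \frac{q}{6}$
$w{\left(V,y \right)} = 5$
$u = - \frac{103}{3}$ ($u = -38 - \left(-5 + \frac{1}{6} \cdot 8\right) = -38 - \left(-5 + \frac{4}{3}\right) = -38 - - \frac{11}{3} = -38 + \frac{11}{3} = - \frac{103}{3} \approx -34.333$)
$\left(\frac{5 - 4}{-2 + 4} + w{\left(3,-5 \right)}\right) u = \left(\frac{5 - 4}{-2 + 4} + 5\right) \left(- \frac{103}{3}\right) = \left(1 \cdot \frac{1}{2} + 5\right) \left(- \frac{103}{3}\right) = \left(\frac{1}{2} + 5\right) \left(- \frac{103}{3}\right) = \frac{11}{2} \left(- \frac{103}{3}\right) = - \frac{1133}{6}$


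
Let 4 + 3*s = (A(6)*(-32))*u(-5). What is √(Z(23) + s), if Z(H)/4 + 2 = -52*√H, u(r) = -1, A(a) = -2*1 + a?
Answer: 2*√(75 - 468*√23)/3 ≈ 31.052*I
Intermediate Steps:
A(a) = -2 + a
Z(H) = -8 - 208*√H (Z(H) = -8 + 4*(-52*√H) = -8 - 208*√H)
s = 124/3 (s = -4/3 + (((-2 + 6)*(-32))*(-1))/3 = -4/3 + ((4*(-32))*(-1))/3 = -4/3 + (-128*(-1))/3 = -4/3 + (⅓)*128 = -4/3 + 128/3 = 124/3 ≈ 41.333)
√(Z(23) + s) = √((-8 - 208*√23) + 124/3) = √(100/3 - 208*√23)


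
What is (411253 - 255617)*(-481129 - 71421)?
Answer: -85996671800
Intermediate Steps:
(411253 - 255617)*(-481129 - 71421) = 155636*(-552550) = -85996671800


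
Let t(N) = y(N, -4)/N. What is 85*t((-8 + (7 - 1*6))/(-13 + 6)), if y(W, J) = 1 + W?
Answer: 170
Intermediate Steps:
t(N) = (1 + N)/N
85*t((-8 + (7 - 1*6))/(-13 + 6)) = 85*((1 + (-8 + (7 - 1*6))/(-13 + 6))/(((-8 + (7 - 1*6))/(-13 + 6)))) = 85*((1 + (-8 + (7 - 6))/(-7))/(((-8 + (7 - 6))/(-7)))) = 85*((1 + (-8 + 1)*(-⅐))/(((-8 + 1)*(-⅐)))) = 85*((1 - 7*(-⅐))/((-7*(-⅐)))) = 85*((1 + 1)/1) = 85*(1*2) = 85*2 = 170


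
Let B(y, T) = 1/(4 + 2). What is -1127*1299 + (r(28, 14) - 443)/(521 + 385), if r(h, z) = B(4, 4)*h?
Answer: -3979079929/2718 ≈ -1.4640e+6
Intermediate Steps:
B(y, T) = 1/6
r(h, z) = h/6
-1127*1299 + (r(28, 14) - 443)/(521 + 385) = -1127*1299 + ((1/6)*28 - 443)/(521 + 385) = -1463973 + (14/3 - 443)/906 = -1463973 - 1315/3*1/906 = -1463973 - 1315/2718 = -3979079929/2718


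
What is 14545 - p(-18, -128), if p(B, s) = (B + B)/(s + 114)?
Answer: 101797/7 ≈ 14542.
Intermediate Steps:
p(B, s) = 2*B/(114 + s) (p(B, s) = (2*B)/(114 + s) = 2*B/(114 + s))
14545 - p(-18, -128) = 14545 - 2*(-18)/(114 - 128) = 14545 - 2*(-18)/(-14) = 14545 - 2*(-18)*(-1)/14 = 14545 - 1*18/7 = 14545 - 18/7 = 101797/7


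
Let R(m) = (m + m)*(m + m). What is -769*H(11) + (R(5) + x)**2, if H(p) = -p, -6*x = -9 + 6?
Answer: 74237/4 ≈ 18559.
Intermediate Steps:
x = 1/2 (x = -(-9 + 6)/6 = -1/6*(-3) = 1/2 ≈ 0.50000)
R(m) = 4*m**2 (R(m) = (2*m)*(2*m) = 4*m**2)
-769*H(11) + (R(5) + x)**2 = -(-769)*11 + (4*5**2 + 1/2)**2 = -769*(-11) + (4*25 + 1/2)**2 = 8459 + (100 + 1/2)**2 = 8459 + (201/2)**2 = 8459 + 40401/4 = 74237/4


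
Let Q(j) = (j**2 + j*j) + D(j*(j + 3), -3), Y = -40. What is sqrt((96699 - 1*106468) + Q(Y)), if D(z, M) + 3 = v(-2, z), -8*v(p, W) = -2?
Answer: I*sqrt(26287)/2 ≈ 81.066*I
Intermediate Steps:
v(p, W) = 1/4 (v(p, W) = -1/8*(-2) = 1/4)
D(z, M) = -11/4 (D(z, M) = -3 + 1/4 = -11/4)
Q(j) = -11/4 + 2*j**2 (Q(j) = (j**2 + j*j) - 11/4 = (j**2 + j**2) - 11/4 = 2*j**2 - 11/4 = -11/4 + 2*j**2)
sqrt((96699 - 1*106468) + Q(Y)) = sqrt((96699 - 1*106468) + (-11/4 + 2*(-40)**2)) = sqrt((96699 - 106468) + (-11/4 + 2*1600)) = sqrt(-9769 + (-11/4 + 3200)) = sqrt(-9769 + 12789/4) = sqrt(-26287/4) = I*sqrt(26287)/2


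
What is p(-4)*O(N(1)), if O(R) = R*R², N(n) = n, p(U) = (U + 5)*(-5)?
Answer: -5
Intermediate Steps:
p(U) = -25 - 5*U (p(U) = (5 + U)*(-5) = -25 - 5*U)
O(R) = R³
p(-4)*O(N(1)) = (-25 - 5*(-4))*1³ = (-25 + 20)*1 = -5*1 = -5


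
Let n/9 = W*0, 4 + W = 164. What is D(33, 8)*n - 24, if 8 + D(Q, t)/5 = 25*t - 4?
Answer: -24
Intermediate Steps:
W = 160 (W = -4 + 164 = 160)
D(Q, t) = -60 + 125*t (D(Q, t) = -40 + 5*(25*t - 4) = -40 + 5*(-4 + 25*t) = -40 + (-20 + 125*t) = -60 + 125*t)
n = 0 (n = 9*(160*0) = 9*0 = 0)
D(33, 8)*n - 24 = (-60 + 125*8)*0 - 24 = (-60 + 1000)*0 - 24 = 940*0 - 24 = 0 - 24 = -24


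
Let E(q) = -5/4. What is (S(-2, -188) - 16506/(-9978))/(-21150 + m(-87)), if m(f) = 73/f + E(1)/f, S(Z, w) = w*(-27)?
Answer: -2938560372/12240489881 ≈ -0.24007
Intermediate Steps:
E(q) = -5/4 (E(q) = -5*1/4 = -5/4)
S(Z, w) = -27*w
m(f) = 287/(4*f) (m(f) = 73/f - 5/(4*f) = 287/(4*f))
(S(-2, -188) - 16506/(-9978))/(-21150 + m(-87)) = (-27*(-188) - 16506/(-9978))/(-21150 + (287/4)/(-87)) = (5076 - 16506*(-1/9978))/(-21150 + (287/4)*(-1/87)) = (5076 + 2751/1663)/(-21150 - 287/348) = 8444139/(1663*(-7360487/348)) = (8444139/1663)*(-348/7360487) = -2938560372/12240489881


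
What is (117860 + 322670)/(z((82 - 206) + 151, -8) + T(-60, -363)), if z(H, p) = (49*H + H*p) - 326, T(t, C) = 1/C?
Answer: 79956195/141751 ≈ 564.06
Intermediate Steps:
z(H, p) = -326 + 49*H + H*p
(117860 + 322670)/(z((82 - 206) + 151, -8) + T(-60, -363)) = (117860 + 322670)/((-326 + 49*((82 - 206) + 151) + ((82 - 206) + 151)*(-8)) + 1/(-363)) = 440530/((-326 + 49*(-124 + 151) + (-124 + 151)*(-8)) - 1/363) = 440530/((-326 + 49*27 + 27*(-8)) - 1/363) = 440530/((-326 + 1323 - 216) - 1/363) = 440530/(781 - 1/363) = 440530/(283502/363) = 440530*(363/283502) = 79956195/141751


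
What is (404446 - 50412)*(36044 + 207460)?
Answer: 86208695136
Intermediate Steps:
(404446 - 50412)*(36044 + 207460) = 354034*243504 = 86208695136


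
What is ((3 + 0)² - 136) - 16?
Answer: -143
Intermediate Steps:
((3 + 0)² - 136) - 16 = (3² - 136) - 16 = (9 - 136) - 16 = -127 - 16 = -143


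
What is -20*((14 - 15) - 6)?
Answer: 140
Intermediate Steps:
-20*((14 - 15) - 6) = -20*(-1 - 6) = -20*(-7) = 140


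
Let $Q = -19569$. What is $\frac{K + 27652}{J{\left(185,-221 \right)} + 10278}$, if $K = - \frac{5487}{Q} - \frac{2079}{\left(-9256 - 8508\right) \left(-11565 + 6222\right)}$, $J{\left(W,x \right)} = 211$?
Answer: $\frac{5706673348068861}{2164642334945948} \approx 2.6363$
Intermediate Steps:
$K = \frac{57860803597}{206372612732}$ ($K = - \frac{5487}{-19569} - \frac{2079}{\left(-9256 - 8508\right) \left(-11565 + 6222\right)} = \left(-5487\right) \left(- \frac{1}{19569}\right) - \frac{2079}{\left(-17764\right) \left(-5343\right)} = \frac{1829}{6523} - \frac{2079}{94913052} = \frac{1829}{6523} - \frac{693}{31637684} = \frac{57860803597}{206372612732} \approx 0.28037$)
$\frac{K + 27652}{J{\left(185,-221 \right)} + 10278} = \frac{\frac{57860803597}{206372612732} + 27652}{211 + 10278} = \frac{5706673348068861}{206372612732 \cdot 10489} = \frac{5706673348068861}{206372612732} \cdot \frac{1}{10489} = \frac{5706673348068861}{2164642334945948}$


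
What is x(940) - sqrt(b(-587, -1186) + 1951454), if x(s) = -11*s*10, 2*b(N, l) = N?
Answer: -103400 - sqrt(7804642)/2 ≈ -1.0480e+5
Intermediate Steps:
b(N, l) = N/2
x(s) = -110*s
x(940) - sqrt(b(-587, -1186) + 1951454) = -110*940 - sqrt((1/2)*(-587) + 1951454) = -103400 - sqrt(-587/2 + 1951454) = -103400 - sqrt(3902321/2) = -103400 - sqrt(7804642)/2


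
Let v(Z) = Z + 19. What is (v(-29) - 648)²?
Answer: 432964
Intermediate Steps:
v(Z) = 19 + Z
(v(-29) - 648)² = ((19 - 29) - 648)² = (-10 - 648)² = (-658)² = 432964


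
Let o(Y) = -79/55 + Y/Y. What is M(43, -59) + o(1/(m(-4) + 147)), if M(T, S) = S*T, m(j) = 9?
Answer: -139559/55 ≈ -2537.4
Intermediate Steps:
o(Y) = -24/55 (o(Y) = -79*1/55 + 1 = -79/55 + 1 = -24/55)
M(43, -59) + o(1/(m(-4) + 147)) = -59*43 - 24/55 = -2537 - 24/55 = -139559/55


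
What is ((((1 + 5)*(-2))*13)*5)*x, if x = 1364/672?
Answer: -22165/14 ≈ -1583.2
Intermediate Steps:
x = 341/168 (x = 1364*(1/672) = 341/168 ≈ 2.0298)
((((1 + 5)*(-2))*13)*5)*x = ((((1 + 5)*(-2))*13)*5)*(341/168) = (((6*(-2))*13)*5)*(341/168) = (-12*13*5)*(341/168) = -156*5*(341/168) = -780*341/168 = -22165/14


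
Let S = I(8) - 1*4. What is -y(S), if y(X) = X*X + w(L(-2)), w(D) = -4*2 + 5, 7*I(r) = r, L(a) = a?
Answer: -253/49 ≈ -5.1633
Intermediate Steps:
I(r) = r/7
S = -20/7 (S = (⅐)*8 - 1*4 = 8/7 - 4 = -20/7 ≈ -2.8571)
w(D) = -3 (w(D) = -8 + 5 = -3)
y(X) = -3 + X² (y(X) = X*X - 3 = X² - 3 = -3 + X²)
-y(S) = -(-3 + (-20/7)²) = -(-3 + 400/49) = -1*253/49 = -253/49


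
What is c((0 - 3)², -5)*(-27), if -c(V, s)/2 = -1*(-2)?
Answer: 108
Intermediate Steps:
c(V, s) = -4 (c(V, s) = -(-2)*(-2) = -2*2 = -4)
c((0 - 3)², -5)*(-27) = -4*(-27) = 108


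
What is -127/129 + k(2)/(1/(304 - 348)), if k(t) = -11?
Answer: 62309/129 ≈ 483.02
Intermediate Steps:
-127/129 + k(2)/(1/(304 - 348)) = -127/129 - 11/(1/(304 - 348)) = -127*1/129 - 11/(1/(-44)) = -127/129 - 11/(-1/44) = -127/129 - 11*(-44) = -127/129 + 484 = 62309/129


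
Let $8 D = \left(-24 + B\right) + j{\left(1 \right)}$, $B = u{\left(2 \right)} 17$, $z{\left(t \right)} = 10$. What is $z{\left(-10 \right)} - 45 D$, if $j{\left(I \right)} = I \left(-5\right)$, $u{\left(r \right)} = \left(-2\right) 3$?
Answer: $\frac{5975}{8} \approx 746.88$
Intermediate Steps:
$u{\left(r \right)} = -6$
$j{\left(I \right)} = - 5 I$
$B = -102$ ($B = \left(-6\right) 17 = -102$)
$D = - \frac{131}{8}$ ($D = \frac{\left(-24 - 102\right) - 5}{8} = \frac{-126 - 5}{8} = \frac{1}{8} \left(-131\right) = - \frac{131}{8} \approx -16.375$)
$z{\left(-10 \right)} - 45 D = 10 - - \frac{5895}{8} = 10 + \frac{5895}{8} = \frac{5975}{8}$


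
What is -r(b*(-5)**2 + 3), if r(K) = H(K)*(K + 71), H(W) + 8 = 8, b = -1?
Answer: 0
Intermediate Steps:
H(W) = 0 (H(W) = -8 + 8 = 0)
r(K) = 0 (r(K) = 0*(K + 71) = 0*(71 + K) = 0)
-r(b*(-5)**2 + 3) = -1*0 = 0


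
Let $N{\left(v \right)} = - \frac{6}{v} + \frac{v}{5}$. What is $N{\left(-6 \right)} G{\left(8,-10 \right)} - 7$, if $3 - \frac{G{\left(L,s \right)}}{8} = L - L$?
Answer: $- \frac{59}{5} \approx -11.8$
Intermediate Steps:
$G{\left(L,s \right)} = 24$ ($G{\left(L,s \right)} = 24 - 8 \left(L - L\right) = 24 - 0 = 24 + 0 = 24$)
$N{\left(v \right)} = - \frac{6}{v} + \frac{v}{5}$ ($N{\left(v \right)} = - \frac{6}{v} + v \frac{1}{5} = - \frac{6}{v} + \frac{v}{5}$)
$N{\left(-6 \right)} G{\left(8,-10 \right)} - 7 = \left(- \frac{6}{-6} + \frac{1}{5} \left(-6\right)\right) 24 - 7 = \left(\left(-6\right) \left(- \frac{1}{6}\right) - \frac{6}{5}\right) 24 - 7 = \left(1 - \frac{6}{5}\right) 24 - 7 = \left(- \frac{1}{5}\right) 24 - 7 = - \frac{24}{5} - 7 = - \frac{59}{5}$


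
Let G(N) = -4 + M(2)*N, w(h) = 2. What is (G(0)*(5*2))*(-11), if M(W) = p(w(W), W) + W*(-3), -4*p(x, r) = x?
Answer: 440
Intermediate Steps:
p(x, r) = -x/4
M(W) = -1/2 - 3*W (M(W) = -1/4*2 + W*(-3) = -1/2 - 3*W)
G(N) = -4 - 13*N/2 (G(N) = -4 + (-1/2 - 3*2)*N = -4 + (-1/2 - 6)*N = -4 - 13*N/2)
(G(0)*(5*2))*(-11) = ((-4 - 13/2*0)*(5*2))*(-11) = ((-4 + 0)*10)*(-11) = -4*10*(-11) = -40*(-11) = 440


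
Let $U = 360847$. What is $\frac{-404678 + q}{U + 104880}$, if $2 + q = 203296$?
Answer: $- \frac{201384}{465727} \approx -0.43241$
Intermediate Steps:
$q = 203294$ ($q = -2 + 203296 = 203294$)
$\frac{-404678 + q}{U + 104880} = \frac{-404678 + 203294}{360847 + 104880} = - \frac{201384}{465727}$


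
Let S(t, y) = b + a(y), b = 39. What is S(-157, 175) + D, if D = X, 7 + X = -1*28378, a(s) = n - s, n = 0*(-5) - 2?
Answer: -28523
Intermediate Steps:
n = -2 (n = 0 - 2 = -2)
a(s) = -2 - s
X = -28385 (X = -7 - 1*28378 = -7 - 28378 = -28385)
S(t, y) = 37 - y (S(t, y) = 39 + (-2 - y) = 37 - y)
D = -28385
S(-157, 175) + D = (37 - 1*175) - 28385 = (37 - 175) - 28385 = -138 - 28385 = -28523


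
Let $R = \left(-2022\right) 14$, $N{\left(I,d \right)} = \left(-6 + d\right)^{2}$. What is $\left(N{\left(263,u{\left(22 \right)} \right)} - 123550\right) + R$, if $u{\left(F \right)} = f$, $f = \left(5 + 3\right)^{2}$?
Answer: $-148494$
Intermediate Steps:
$f = 64$ ($f = 8^{2} = 64$)
$u{\left(F \right)} = 64$
$R = -28308$
$\left(N{\left(263,u{\left(22 \right)} \right)} - 123550\right) + R = \left(\left(-6 + 64\right)^{2} - 123550\right) - 28308 = \left(58^{2} - 123550\right) - 28308 = \left(3364 - 123550\right) - 28308 = -120186 - 28308 = -148494$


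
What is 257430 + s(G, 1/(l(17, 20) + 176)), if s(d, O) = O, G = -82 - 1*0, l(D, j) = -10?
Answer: 42733381/166 ≈ 2.5743e+5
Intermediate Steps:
G = -82 (G = -82 + 0 = -82)
257430 + s(G, 1/(l(17, 20) + 176)) = 257430 + 1/(-10 + 176) = 257430 + 1/166 = 42733381/166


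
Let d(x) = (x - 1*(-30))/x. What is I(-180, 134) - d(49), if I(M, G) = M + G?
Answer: -2333/49 ≈ -47.612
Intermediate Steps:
I(M, G) = G + M
d(x) = (30 + x)/x (d(x) = (x + 30)/x = (30 + x)/x)
I(-180, 134) - d(49) = (134 - 180) - (30 + 49)/49 = -46 - 79/49 = -2333/49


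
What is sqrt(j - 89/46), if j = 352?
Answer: sqrt(740738)/46 ≈ 18.710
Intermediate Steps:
sqrt(j - 89/46) = sqrt(352 - 89/46) = sqrt(16103/46) = sqrt(740738)/46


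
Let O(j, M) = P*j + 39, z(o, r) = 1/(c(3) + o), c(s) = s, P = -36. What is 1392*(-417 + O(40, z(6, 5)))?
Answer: -2530656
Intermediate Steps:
z(o, r) = 1/(3 + o)
O(j, M) = 39 - 36*j (O(j, M) = -36*j + 39 = 39 - 36*j)
1392*(-417 + O(40, z(6, 5))) = 1392*(-417 + (39 - 36*40)) = 1392*(-417 + (39 - 1440)) = 1392*(-417 - 1401) = 1392*(-1818) = -2530656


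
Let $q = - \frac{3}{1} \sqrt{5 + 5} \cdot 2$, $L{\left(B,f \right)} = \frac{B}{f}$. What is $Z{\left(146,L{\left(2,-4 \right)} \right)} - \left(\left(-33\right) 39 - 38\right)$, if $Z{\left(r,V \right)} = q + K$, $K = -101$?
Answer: $1224 - 6 \sqrt{10} \approx 1205.0$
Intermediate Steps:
$q = - 6 \sqrt{10}$ ($q = \left(-3\right) 1 \sqrt{10} \cdot 2 = - 3 \sqrt{10} \cdot 2 = - 6 \sqrt{10} \approx -18.974$)
$Z{\left(r,V \right)} = -101 - 6 \sqrt{10}$ ($Z{\left(r,V \right)} = - 6 \sqrt{10} - 101 = -101 - 6 \sqrt{10}$)
$Z{\left(146,L{\left(2,-4 \right)} \right)} - \left(\left(-33\right) 39 - 38\right) = \left(-101 - 6 \sqrt{10}\right) - \left(\left(-33\right) 39 - 38\right) = \left(-101 - 6 \sqrt{10}\right) - \left(-1287 - 38\right) = \left(-101 - 6 \sqrt{10}\right) - -1325 = \left(-101 - 6 \sqrt{10}\right) + 1325 = 1224 - 6 \sqrt{10}$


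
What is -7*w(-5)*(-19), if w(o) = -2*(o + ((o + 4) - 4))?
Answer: 2660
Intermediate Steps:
w(o) = -4*o (w(o) = -2*(o + ((4 + o) - 4)) = -2*(o + o) = -4*o)
-7*w(-5)*(-19) = -(-28)*(-5)*(-19) = -7*20*(-19) = -140*(-19) = 2660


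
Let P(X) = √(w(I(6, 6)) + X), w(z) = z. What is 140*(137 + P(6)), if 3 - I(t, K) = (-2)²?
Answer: 19180 + 140*√5 ≈ 19493.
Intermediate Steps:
I(t, K) = -1 (I(t, K) = 3 - 1*(-2)² = 3 - 1*4 = 3 - 4 = -1)
P(X) = √(-1 + X)
140*(137 + P(6)) = 140*(137 + √(-1 + 6)) = 140*(137 + √5) = 19180 + 140*√5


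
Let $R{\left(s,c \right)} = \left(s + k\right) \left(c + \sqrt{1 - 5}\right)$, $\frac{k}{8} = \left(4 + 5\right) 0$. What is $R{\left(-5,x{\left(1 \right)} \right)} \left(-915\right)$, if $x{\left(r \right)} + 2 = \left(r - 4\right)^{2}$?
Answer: $32025 + 9150 i \approx 32025.0 + 9150.0 i$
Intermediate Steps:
$x{\left(r \right)} = -2 + \left(-4 + r\right)^{2}$ ($x{\left(r \right)} = -2 + \left(r - 4\right)^{2} = -2 + \left(-4 + r\right)^{2}$)
$k = 0$ ($k = 8 \left(4 + 5\right) 0 = 8 \cdot 9 \cdot 0 = 8 \cdot 0 = 0$)
$R{\left(s,c \right)} = s \left(c + 2 i\right)$ ($R{\left(s,c \right)} = \left(s + 0\right) \left(c + \sqrt{1 - 5}\right) = s \left(c + \sqrt{-4}\right) = s \left(c + 2 i\right)$)
$R{\left(-5,x{\left(1 \right)} \right)} \left(-915\right) = - 5 \left(\left(-2 + \left(-4 + 1\right)^{2}\right) + 2 i\right) \left(-915\right) = - 5 \left(\left(-2 + \left(-3\right)^{2}\right) + 2 i\right) \left(-915\right) = - 5 \left(\left(-2 + 9\right) + 2 i\right) \left(-915\right) = - 5 \left(7 + 2 i\right) \left(-915\right) = \left(-35 - 10 i\right) \left(-915\right) = 32025 + 9150 i$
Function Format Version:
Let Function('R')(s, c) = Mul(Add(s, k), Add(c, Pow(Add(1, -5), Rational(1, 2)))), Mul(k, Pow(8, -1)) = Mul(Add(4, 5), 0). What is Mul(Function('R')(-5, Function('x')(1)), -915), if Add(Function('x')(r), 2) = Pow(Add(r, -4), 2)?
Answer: Add(32025, Mul(9150, I)) ≈ Add(32025., Mul(9150.0, I))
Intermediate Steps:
Function('x')(r) = Add(-2, Pow(Add(-4, r), 2)) (Function('x')(r) = Add(-2, Pow(Add(r, -4), 2)) = Add(-2, Pow(Add(-4, r), 2)))
k = 0 (k = Mul(8, Mul(Add(4, 5), 0)) = Mul(8, Mul(9, 0)) = Mul(8, 0) = 0)
Function('R')(s, c) = Mul(s, Add(c, Mul(2, I))) (Function('R')(s, c) = Mul(Add(s, 0), Add(c, Pow(Add(1, -5), Rational(1, 2)))) = Mul(s, Add(c, Pow(-4, Rational(1, 2)))) = Mul(s, Add(c, Mul(2, I))))
Mul(Function('R')(-5, Function('x')(1)), -915) = Mul(Mul(-5, Add(Add(-2, Pow(Add(-4, 1), 2)), Mul(2, I))), -915) = Mul(Mul(-5, Add(Add(-2, Pow(-3, 2)), Mul(2, I))), -915) = Mul(Mul(-5, Add(Add(-2, 9), Mul(2, I))), -915) = Mul(Mul(-5, Add(7, Mul(2, I))), -915) = Mul(Add(-35, Mul(-10, I)), -915) = Add(32025, Mul(9150, I))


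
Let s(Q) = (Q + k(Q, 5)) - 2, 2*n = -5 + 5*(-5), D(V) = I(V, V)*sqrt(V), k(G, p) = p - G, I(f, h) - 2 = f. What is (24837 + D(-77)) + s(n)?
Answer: 24840 - 75*I*sqrt(77) ≈ 24840.0 - 658.12*I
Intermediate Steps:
I(f, h) = 2 + f
D(V) = sqrt(V)*(2 + V) (D(V) = (2 + V)*sqrt(V) = sqrt(V)*(2 + V))
n = -15 (n = (-5 + 5*(-5))/2 = (-5 - 25)/2 = (1/2)*(-30) = -15)
s(Q) = 3 (s(Q) = (Q + (5 - Q)) - 2 = 5 - 2 = 3)
(24837 + D(-77)) + s(n) = (24837 + sqrt(-77)*(2 - 77)) + 3 = (24837 + (I*sqrt(77))*(-75)) + 3 = (24837 - 75*I*sqrt(77)) + 3 = 24840 - 75*I*sqrt(77)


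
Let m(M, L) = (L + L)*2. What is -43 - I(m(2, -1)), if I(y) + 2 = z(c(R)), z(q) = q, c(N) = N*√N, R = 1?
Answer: -42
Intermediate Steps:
c(N) = N^(3/2)
m(M, L) = 4*L (m(M, L) = (2*L)*2 = 4*L)
I(y) = -1 (I(y) = -2 + 1^(3/2) = -2 + 1 = -1)
-43 - I(m(2, -1)) = -43 - 1*(-1) = -43 + 1 = -42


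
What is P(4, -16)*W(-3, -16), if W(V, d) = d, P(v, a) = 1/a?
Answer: 1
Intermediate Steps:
P(4, -16)*W(-3, -16) = -16/(-16) = -1/16*(-16) = 1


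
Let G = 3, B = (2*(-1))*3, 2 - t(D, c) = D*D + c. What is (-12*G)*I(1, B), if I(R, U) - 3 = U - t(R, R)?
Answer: 108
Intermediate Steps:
t(D, c) = 2 - c - D² (t(D, c) = 2 - (D*D + c) = 2 - (D² + c) = 2 - (c + D²) = 2 + (-c - D²) = 2 - c - D²)
B = -6 (B = -2*3 = -6)
I(R, U) = 1 + R + U + R² (I(R, U) = 3 + (U - (2 - R - R²)) = 3 + (U + (-2 + R + R²)) = 3 + (-2 + R + U + R²) = 1 + R + U + R²)
(-12*G)*I(1, B) = (-12*3)*(1 + 1 - 6 + 1²) = -36*(1 + 1 - 6 + 1) = -36*(-3) = 108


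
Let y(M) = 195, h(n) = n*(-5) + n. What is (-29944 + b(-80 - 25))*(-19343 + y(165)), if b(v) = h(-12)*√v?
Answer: 573367712 - 919104*I*√105 ≈ 5.7337e+8 - 9.418e+6*I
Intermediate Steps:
h(n) = -4*n (h(n) = -5*n + n = -4*n)
b(v) = 48*√v (b(v) = (-4*(-12))*√v = 48*√v)
(-29944 + b(-80 - 25))*(-19343 + y(165)) = (-29944 + 48*√(-80 - 25))*(-19343 + 195) = (-29944 + 48*√(-105))*(-19148) = (-29944 + 48*(I*√105))*(-19148) = (-29944 + 48*I*√105)*(-19148) = 573367712 - 919104*I*√105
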